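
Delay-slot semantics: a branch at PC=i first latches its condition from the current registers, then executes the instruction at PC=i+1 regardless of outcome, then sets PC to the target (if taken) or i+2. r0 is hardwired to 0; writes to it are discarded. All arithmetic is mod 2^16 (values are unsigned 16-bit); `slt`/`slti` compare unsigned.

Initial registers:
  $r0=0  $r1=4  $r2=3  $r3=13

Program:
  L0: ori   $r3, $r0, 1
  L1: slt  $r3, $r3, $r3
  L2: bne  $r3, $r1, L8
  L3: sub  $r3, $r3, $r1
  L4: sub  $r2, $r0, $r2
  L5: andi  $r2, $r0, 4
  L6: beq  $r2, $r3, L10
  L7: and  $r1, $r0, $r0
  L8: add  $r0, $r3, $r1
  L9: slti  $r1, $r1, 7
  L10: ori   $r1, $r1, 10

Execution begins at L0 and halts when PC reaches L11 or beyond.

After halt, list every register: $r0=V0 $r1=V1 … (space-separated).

[0] ori   $r3, $r0, 1  →  {$r0:0, $r1:4, $r2:3, $r3:1}
[1] slt  $r3, $r3, $r3  →  {$r0:0, $r1:4, $r2:3, $r3:0}
[2] bne  $r3, $r1, L8  →  {$r0:0, $r1:4, $r2:3, $r3:0}  ⟨branch taken⟩
[3] sub  $r3, $r3, $r1  →  {$r0:0, $r1:4, $r2:3, $r3:65532}
[8] add  $r0, $r3, $r1  →  {$r0:0, $r1:4, $r2:3, $r3:65532}
[9] slti  $r1, $r1, 7  →  {$r0:0, $r1:1, $r2:3, $r3:65532}
[10] ori   $r1, $r1, 10  →  {$r0:0, $r1:11, $r2:3, $r3:65532}

$r0=0 $r1=11 $r2=3 $r3=65532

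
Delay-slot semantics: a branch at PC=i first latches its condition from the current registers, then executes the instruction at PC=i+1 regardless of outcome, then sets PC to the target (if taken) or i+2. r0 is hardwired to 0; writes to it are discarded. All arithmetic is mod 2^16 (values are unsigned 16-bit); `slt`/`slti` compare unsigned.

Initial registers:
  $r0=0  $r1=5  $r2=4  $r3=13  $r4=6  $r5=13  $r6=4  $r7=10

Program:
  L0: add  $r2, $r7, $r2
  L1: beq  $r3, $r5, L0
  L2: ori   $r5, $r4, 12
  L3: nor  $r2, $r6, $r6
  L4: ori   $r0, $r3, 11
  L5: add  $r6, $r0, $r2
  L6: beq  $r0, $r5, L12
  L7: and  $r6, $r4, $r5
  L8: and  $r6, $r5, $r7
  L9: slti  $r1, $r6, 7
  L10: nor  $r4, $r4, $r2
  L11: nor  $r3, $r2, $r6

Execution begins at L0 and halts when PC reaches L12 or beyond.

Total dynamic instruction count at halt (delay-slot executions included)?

15

#0 add  $r2, $r7, $r2 ; 0/5/14/13/6/13/4/10
#1 beq  $r3, $r5, L0 ; 0/5/14/13/6/13/4/10 ; →target
#2 ori   $r5, $r4, 12 ; 0/5/14/13/6/14/4/10
#0 add  $r2, $r7, $r2 ; 0/5/24/13/6/14/4/10
#1 beq  $r3, $r5, L0 ; 0/5/24/13/6/14/4/10 ; →fallthru
#2 ori   $r5, $r4, 12 ; 0/5/24/13/6/14/4/10
#3 nor  $r2, $r6, $r6 ; 0/5/65531/13/6/14/4/10
#4 ori   $r0, $r3, 11 ; 0/5/65531/13/6/14/4/10
#5 add  $r6, $r0, $r2 ; 0/5/65531/13/6/14/65531/10
#6 beq  $r0, $r5, L12 ; 0/5/65531/13/6/14/65531/10 ; →fallthru
#7 and  $r6, $r4, $r5 ; 0/5/65531/13/6/14/6/10
#8 and  $r6, $r5, $r7 ; 0/5/65531/13/6/14/10/10
#9 slti  $r1, $r6, 7 ; 0/0/65531/13/6/14/10/10
#10 nor  $r4, $r4, $r2 ; 0/0/65531/13/0/14/10/10
#11 nor  $r3, $r2, $r6 ; 0/0/65531/4/0/14/10/10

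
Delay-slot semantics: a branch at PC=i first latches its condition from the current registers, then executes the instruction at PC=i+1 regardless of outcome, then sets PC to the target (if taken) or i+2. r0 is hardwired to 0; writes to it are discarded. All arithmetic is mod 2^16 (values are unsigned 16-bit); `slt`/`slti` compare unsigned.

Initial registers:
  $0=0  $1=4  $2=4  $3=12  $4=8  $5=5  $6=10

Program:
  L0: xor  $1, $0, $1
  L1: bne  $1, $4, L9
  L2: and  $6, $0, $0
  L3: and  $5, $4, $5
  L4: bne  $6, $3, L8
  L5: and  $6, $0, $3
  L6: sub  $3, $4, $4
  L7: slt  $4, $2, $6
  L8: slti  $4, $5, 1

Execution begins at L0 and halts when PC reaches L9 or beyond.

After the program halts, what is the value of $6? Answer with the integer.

#0 xor  $1, $0, $1 ; 0/4/4/12/8/5/10
#1 bne  $1, $4, L9 ; 0/4/4/12/8/5/10 ; →target
#2 and  $6, $0, $0 ; 0/4/4/12/8/5/0

0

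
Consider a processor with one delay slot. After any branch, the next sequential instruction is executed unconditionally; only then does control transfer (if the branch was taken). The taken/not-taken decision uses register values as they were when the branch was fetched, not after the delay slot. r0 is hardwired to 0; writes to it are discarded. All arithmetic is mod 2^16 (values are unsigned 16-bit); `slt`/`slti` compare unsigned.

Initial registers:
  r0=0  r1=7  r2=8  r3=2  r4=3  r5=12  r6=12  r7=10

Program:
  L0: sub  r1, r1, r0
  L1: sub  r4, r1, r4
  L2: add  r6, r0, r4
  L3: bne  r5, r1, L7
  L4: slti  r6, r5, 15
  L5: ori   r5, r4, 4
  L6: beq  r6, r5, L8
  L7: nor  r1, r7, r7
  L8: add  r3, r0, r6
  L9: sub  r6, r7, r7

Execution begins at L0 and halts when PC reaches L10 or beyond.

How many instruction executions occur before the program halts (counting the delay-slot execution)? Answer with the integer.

8

  step pc=0: sub  r1, r1, r0  regs=(0,7,8,2,3,12,12,10)
  step pc=1: sub  r4, r1, r4  regs=(0,7,8,2,4,12,12,10)
  step pc=2: add  r6, r0, r4  regs=(0,7,8,2,4,12,4,10)
  step pc=3: bne  r5, r1, L7  cond=T  regs=(0,7,8,2,4,12,4,10)
  step pc=4: slti  r6, r5, 15  regs=(0,7,8,2,4,12,1,10)
  step pc=7: nor  r1, r7, r7  regs=(0,65525,8,2,4,12,1,10)
  step pc=8: add  r3, r0, r6  regs=(0,65525,8,1,4,12,1,10)
  step pc=9: sub  r6, r7, r7  regs=(0,65525,8,1,4,12,0,10)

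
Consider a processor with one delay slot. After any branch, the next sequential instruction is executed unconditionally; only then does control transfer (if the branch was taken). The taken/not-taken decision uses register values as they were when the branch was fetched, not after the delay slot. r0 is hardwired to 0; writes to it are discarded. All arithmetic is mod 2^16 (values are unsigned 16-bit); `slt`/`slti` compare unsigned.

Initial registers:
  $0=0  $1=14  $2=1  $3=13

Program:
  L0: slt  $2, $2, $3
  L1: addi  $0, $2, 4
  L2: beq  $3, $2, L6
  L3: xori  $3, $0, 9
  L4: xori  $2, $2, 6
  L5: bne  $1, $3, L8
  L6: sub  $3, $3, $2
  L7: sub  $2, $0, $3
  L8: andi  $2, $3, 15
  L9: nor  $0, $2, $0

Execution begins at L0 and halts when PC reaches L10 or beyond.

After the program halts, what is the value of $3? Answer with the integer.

2

[0] slt  $2, $2, $3  →  {$0:0, $1:14, $2:1, $3:13}
[1] addi  $0, $2, 4  →  {$0:0, $1:14, $2:1, $3:13}
[2] beq  $3, $2, L6  →  {$0:0, $1:14, $2:1, $3:13}  ⟨branch fallthrough⟩
[3] xori  $3, $0, 9  →  {$0:0, $1:14, $2:1, $3:9}
[4] xori  $2, $2, 6  →  {$0:0, $1:14, $2:7, $3:9}
[5] bne  $1, $3, L8  →  {$0:0, $1:14, $2:7, $3:9}  ⟨branch taken⟩
[6] sub  $3, $3, $2  →  {$0:0, $1:14, $2:7, $3:2}
[8] andi  $2, $3, 15  →  {$0:0, $1:14, $2:2, $3:2}
[9] nor  $0, $2, $0  →  {$0:0, $1:14, $2:2, $3:2}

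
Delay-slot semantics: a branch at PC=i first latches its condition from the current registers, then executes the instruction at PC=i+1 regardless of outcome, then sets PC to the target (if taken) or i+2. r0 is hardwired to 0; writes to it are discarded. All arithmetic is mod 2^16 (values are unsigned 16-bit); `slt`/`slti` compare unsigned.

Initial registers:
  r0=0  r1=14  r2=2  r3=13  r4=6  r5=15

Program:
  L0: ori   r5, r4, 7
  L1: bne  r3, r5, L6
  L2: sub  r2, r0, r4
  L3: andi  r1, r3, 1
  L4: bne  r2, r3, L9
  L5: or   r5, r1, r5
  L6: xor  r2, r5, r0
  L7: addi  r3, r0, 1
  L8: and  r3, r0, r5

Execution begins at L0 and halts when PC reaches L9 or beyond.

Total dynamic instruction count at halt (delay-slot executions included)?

6

  step pc=0: ori   r5, r4, 7  regs=(0,14,2,13,6,7)
  step pc=1: bne  r3, r5, L6  cond=T  regs=(0,14,2,13,6,7)
  step pc=2: sub  r2, r0, r4  regs=(0,14,65530,13,6,7)
  step pc=6: xor  r2, r5, r0  regs=(0,14,7,13,6,7)
  step pc=7: addi  r3, r0, 1  regs=(0,14,7,1,6,7)
  step pc=8: and  r3, r0, r5  regs=(0,14,7,0,6,7)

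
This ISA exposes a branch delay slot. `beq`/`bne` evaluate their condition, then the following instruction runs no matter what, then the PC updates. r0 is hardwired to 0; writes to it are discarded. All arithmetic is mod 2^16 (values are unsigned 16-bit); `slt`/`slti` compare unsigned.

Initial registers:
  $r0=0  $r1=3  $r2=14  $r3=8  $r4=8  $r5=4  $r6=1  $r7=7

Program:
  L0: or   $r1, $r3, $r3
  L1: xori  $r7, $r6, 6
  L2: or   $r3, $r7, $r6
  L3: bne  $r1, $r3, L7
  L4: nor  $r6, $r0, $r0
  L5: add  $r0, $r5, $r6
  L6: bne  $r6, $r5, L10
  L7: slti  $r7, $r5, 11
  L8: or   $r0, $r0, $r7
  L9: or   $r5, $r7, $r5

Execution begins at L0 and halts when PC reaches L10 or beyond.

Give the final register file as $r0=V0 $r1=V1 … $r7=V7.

[0] or   $r1, $r3, $r3  →  {$r0:0, $r1:8, $r2:14, $r3:8, $r4:8, $r5:4, $r6:1, $r7:7}
[1] xori  $r7, $r6, 6  →  {$r0:0, $r1:8, $r2:14, $r3:8, $r4:8, $r5:4, $r6:1, $r7:7}
[2] or   $r3, $r7, $r6  →  {$r0:0, $r1:8, $r2:14, $r3:7, $r4:8, $r5:4, $r6:1, $r7:7}
[3] bne  $r1, $r3, L7  →  {$r0:0, $r1:8, $r2:14, $r3:7, $r4:8, $r5:4, $r6:1, $r7:7}  ⟨branch taken⟩
[4] nor  $r6, $r0, $r0  →  {$r0:0, $r1:8, $r2:14, $r3:7, $r4:8, $r5:4, $r6:65535, $r7:7}
[7] slti  $r7, $r5, 11  →  {$r0:0, $r1:8, $r2:14, $r3:7, $r4:8, $r5:4, $r6:65535, $r7:1}
[8] or   $r0, $r0, $r7  →  {$r0:0, $r1:8, $r2:14, $r3:7, $r4:8, $r5:4, $r6:65535, $r7:1}
[9] or   $r5, $r7, $r5  →  {$r0:0, $r1:8, $r2:14, $r3:7, $r4:8, $r5:5, $r6:65535, $r7:1}

$r0=0 $r1=8 $r2=14 $r3=7 $r4=8 $r5=5 $r6=65535 $r7=1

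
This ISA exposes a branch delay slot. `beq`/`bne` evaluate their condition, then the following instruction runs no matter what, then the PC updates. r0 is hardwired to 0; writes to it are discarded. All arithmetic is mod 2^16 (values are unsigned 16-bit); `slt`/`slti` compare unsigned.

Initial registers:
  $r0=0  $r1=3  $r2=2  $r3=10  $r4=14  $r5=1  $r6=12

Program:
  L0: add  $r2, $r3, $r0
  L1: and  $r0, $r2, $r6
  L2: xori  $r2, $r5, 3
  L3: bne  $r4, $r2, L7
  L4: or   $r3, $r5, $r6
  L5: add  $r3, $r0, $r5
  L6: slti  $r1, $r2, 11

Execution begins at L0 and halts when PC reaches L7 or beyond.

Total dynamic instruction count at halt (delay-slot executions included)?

  step pc=0: add  $r2, $r3, $r0  regs=(0,3,10,10,14,1,12)
  step pc=1: and  $r0, $r2, $r6  regs=(0,3,10,10,14,1,12)
  step pc=2: xori  $r2, $r5, 3  regs=(0,3,2,10,14,1,12)
  step pc=3: bne  $r4, $r2, L7  cond=T  regs=(0,3,2,10,14,1,12)
  step pc=4: or   $r3, $r5, $r6  regs=(0,3,2,13,14,1,12)

5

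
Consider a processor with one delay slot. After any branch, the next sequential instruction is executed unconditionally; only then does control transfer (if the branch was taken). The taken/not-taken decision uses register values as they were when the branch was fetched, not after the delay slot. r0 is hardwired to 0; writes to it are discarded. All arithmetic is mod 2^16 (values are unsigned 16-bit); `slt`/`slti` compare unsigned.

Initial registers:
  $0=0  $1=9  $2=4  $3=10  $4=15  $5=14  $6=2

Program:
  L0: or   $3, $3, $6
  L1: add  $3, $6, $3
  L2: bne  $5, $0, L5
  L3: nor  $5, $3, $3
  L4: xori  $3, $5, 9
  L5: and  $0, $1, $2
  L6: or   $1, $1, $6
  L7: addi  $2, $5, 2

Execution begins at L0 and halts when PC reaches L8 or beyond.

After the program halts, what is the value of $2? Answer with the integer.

65525

#0 or   $3, $3, $6 ; 0/9/4/10/15/14/2
#1 add  $3, $6, $3 ; 0/9/4/12/15/14/2
#2 bne  $5, $0, L5 ; 0/9/4/12/15/14/2 ; →target
#3 nor  $5, $3, $3 ; 0/9/4/12/15/65523/2
#5 and  $0, $1, $2 ; 0/9/4/12/15/65523/2
#6 or   $1, $1, $6 ; 0/11/4/12/15/65523/2
#7 addi  $2, $5, 2 ; 0/11/65525/12/15/65523/2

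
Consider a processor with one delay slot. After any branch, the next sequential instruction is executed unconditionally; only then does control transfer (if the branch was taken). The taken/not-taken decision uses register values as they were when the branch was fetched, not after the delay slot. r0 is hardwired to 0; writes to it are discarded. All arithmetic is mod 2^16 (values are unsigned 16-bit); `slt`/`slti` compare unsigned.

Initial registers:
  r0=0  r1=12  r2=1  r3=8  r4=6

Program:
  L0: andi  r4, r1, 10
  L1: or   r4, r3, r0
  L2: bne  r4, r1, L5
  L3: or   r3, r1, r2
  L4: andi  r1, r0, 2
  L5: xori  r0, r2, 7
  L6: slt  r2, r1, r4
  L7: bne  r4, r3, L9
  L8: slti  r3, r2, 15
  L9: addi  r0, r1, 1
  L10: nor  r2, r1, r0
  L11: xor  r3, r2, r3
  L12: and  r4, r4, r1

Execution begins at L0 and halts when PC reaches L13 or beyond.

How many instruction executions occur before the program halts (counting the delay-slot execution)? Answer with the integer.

PC=0  andi  r4, r1, 10       | r0=0 r1=12 r2=1 r3=8 r4=8
PC=1  or   r4, r3, r0        | r0=0 r1=12 r2=1 r3=8 r4=8
PC=2  bne  r4, r1, L5        | r0=0 r1=12 r2=1 r3=8 r4=8  [TAKEN]
PC=3  or   r3, r1, r2        | r0=0 r1=12 r2=1 r3=13 r4=8
PC=5  xori  r0, r2, 7        | r0=0 r1=12 r2=1 r3=13 r4=8
PC=6  slt  r2, r1, r4        | r0=0 r1=12 r2=0 r3=13 r4=8
PC=7  bne  r4, r3, L9        | r0=0 r1=12 r2=0 r3=13 r4=8  [TAKEN]
PC=8  slti  r3, r2, 15       | r0=0 r1=12 r2=0 r3=1 r4=8
PC=9  addi  r0, r1, 1        | r0=0 r1=12 r2=0 r3=1 r4=8
PC=10 nor  r2, r1, r0        | r0=0 r1=12 r2=65523 r3=1 r4=8
PC=11 xor  r3, r2, r3        | r0=0 r1=12 r2=65523 r3=65522 r4=8
PC=12 and  r4, r4, r1        | r0=0 r1=12 r2=65523 r3=65522 r4=8

12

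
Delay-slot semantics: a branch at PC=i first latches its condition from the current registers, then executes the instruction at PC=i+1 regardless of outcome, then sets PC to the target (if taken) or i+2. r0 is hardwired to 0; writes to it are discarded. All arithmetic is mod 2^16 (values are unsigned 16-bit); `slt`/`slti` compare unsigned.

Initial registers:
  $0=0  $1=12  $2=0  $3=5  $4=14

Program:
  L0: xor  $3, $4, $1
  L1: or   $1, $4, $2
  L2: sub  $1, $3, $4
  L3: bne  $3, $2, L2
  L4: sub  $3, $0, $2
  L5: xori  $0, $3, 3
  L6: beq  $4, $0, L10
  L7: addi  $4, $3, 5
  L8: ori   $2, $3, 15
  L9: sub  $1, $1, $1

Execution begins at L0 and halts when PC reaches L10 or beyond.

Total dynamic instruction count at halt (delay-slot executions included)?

13

PC=0  xor  $3, $4, $1        | $0=0 $1=12 $2=0 $3=2 $4=14
PC=1  or   $1, $4, $2        | $0=0 $1=14 $2=0 $3=2 $4=14
PC=2  sub  $1, $3, $4        | $0=0 $1=65524 $2=0 $3=2 $4=14
PC=3  bne  $3, $2, L2        | $0=0 $1=65524 $2=0 $3=2 $4=14  [TAKEN]
PC=4  sub  $3, $0, $2        | $0=0 $1=65524 $2=0 $3=0 $4=14
PC=2  sub  $1, $3, $4        | $0=0 $1=65522 $2=0 $3=0 $4=14
PC=3  bne  $3, $2, L2        | $0=0 $1=65522 $2=0 $3=0 $4=14  [not taken]
PC=4  sub  $3, $0, $2        | $0=0 $1=65522 $2=0 $3=0 $4=14
PC=5  xori  $0, $3, 3        | $0=0 $1=65522 $2=0 $3=0 $4=14
PC=6  beq  $4, $0, L10       | $0=0 $1=65522 $2=0 $3=0 $4=14  [not taken]
PC=7  addi  $4, $3, 5        | $0=0 $1=65522 $2=0 $3=0 $4=5
PC=8  ori   $2, $3, 15       | $0=0 $1=65522 $2=15 $3=0 $4=5
PC=9  sub  $1, $1, $1        | $0=0 $1=0 $2=15 $3=0 $4=5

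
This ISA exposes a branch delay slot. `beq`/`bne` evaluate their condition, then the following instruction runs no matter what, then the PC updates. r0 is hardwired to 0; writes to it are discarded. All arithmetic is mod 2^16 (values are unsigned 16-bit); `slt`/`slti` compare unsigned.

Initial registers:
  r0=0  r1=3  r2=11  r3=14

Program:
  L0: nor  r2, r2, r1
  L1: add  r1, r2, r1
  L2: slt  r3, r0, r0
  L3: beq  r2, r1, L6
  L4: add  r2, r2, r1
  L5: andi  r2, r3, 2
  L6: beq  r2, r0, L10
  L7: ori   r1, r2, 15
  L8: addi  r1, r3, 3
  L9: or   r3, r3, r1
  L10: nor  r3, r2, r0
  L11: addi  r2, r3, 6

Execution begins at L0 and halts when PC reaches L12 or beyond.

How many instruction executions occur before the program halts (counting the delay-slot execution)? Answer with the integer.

#0 nor  r2, r2, r1 ; 0/3/65524/14
#1 add  r1, r2, r1 ; 0/65527/65524/14
#2 slt  r3, r0, r0 ; 0/65527/65524/0
#3 beq  r2, r1, L6 ; 0/65527/65524/0 ; →fallthru
#4 add  r2, r2, r1 ; 0/65527/65515/0
#5 andi  r2, r3, 2 ; 0/65527/0/0
#6 beq  r2, r0, L10 ; 0/65527/0/0 ; →target
#7 ori   r1, r2, 15 ; 0/15/0/0
#10 nor  r3, r2, r0 ; 0/15/0/65535
#11 addi  r2, r3, 6 ; 0/15/5/65535

10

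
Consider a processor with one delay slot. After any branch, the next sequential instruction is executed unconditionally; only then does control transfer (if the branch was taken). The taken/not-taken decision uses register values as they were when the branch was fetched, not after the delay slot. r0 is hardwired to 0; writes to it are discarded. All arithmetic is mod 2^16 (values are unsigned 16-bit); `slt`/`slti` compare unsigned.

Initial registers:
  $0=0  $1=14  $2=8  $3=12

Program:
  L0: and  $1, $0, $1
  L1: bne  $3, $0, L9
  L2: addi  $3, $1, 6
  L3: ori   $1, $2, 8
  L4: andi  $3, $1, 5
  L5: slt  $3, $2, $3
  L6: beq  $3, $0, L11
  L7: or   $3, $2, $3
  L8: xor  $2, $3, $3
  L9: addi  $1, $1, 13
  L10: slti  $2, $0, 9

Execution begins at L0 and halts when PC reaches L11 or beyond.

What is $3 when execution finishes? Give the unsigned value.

6

  step pc=0: and  $1, $0, $1  regs=(0,0,8,12)
  step pc=1: bne  $3, $0, L9  cond=T  regs=(0,0,8,12)
  step pc=2: addi  $3, $1, 6  regs=(0,0,8,6)
  step pc=9: addi  $1, $1, 13  regs=(0,13,8,6)
  step pc=10: slti  $2, $0, 9  regs=(0,13,1,6)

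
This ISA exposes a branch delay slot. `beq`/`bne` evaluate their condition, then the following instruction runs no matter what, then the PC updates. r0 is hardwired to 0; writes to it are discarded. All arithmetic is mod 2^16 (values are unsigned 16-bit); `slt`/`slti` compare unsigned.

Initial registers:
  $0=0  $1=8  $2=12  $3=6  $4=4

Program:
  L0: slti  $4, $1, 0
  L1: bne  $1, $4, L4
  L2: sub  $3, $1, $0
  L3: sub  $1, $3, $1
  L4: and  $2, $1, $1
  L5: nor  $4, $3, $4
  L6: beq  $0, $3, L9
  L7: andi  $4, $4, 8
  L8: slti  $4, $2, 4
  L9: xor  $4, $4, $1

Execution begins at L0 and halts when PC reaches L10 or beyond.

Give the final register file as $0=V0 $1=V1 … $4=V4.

$0=0 $1=8 $2=8 $3=8 $4=8

#0 slti  $4, $1, 0 ; 0/8/12/6/0
#1 bne  $1, $4, L4 ; 0/8/12/6/0 ; →target
#2 sub  $3, $1, $0 ; 0/8/12/8/0
#4 and  $2, $1, $1 ; 0/8/8/8/0
#5 nor  $4, $3, $4 ; 0/8/8/8/65527
#6 beq  $0, $3, L9 ; 0/8/8/8/65527 ; →fallthru
#7 andi  $4, $4, 8 ; 0/8/8/8/0
#8 slti  $4, $2, 4 ; 0/8/8/8/0
#9 xor  $4, $4, $1 ; 0/8/8/8/8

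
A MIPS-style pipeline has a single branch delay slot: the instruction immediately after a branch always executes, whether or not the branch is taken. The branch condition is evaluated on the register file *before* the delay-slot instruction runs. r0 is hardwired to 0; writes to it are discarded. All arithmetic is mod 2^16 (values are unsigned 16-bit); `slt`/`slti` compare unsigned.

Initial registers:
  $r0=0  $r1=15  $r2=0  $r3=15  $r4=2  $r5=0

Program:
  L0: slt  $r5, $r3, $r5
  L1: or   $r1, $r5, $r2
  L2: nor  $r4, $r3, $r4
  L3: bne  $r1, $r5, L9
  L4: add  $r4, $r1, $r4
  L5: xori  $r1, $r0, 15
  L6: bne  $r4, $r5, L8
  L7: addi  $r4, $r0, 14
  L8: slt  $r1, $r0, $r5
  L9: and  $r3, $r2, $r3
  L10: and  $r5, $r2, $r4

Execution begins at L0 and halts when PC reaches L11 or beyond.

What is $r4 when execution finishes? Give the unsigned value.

14

[0] slt  $r5, $r3, $r5  →  {$r0:0, $r1:15, $r2:0, $r3:15, $r4:2, $r5:0}
[1] or   $r1, $r5, $r2  →  {$r0:0, $r1:0, $r2:0, $r3:15, $r4:2, $r5:0}
[2] nor  $r4, $r3, $r4  →  {$r0:0, $r1:0, $r2:0, $r3:15, $r4:65520, $r5:0}
[3] bne  $r1, $r5, L9  →  {$r0:0, $r1:0, $r2:0, $r3:15, $r4:65520, $r5:0}  ⟨branch fallthrough⟩
[4] add  $r4, $r1, $r4  →  {$r0:0, $r1:0, $r2:0, $r3:15, $r4:65520, $r5:0}
[5] xori  $r1, $r0, 15  →  {$r0:0, $r1:15, $r2:0, $r3:15, $r4:65520, $r5:0}
[6] bne  $r4, $r5, L8  →  {$r0:0, $r1:15, $r2:0, $r3:15, $r4:65520, $r5:0}  ⟨branch taken⟩
[7] addi  $r4, $r0, 14  →  {$r0:0, $r1:15, $r2:0, $r3:15, $r4:14, $r5:0}
[8] slt  $r1, $r0, $r5  →  {$r0:0, $r1:0, $r2:0, $r3:15, $r4:14, $r5:0}
[9] and  $r3, $r2, $r3  →  {$r0:0, $r1:0, $r2:0, $r3:0, $r4:14, $r5:0}
[10] and  $r5, $r2, $r4  →  {$r0:0, $r1:0, $r2:0, $r3:0, $r4:14, $r5:0}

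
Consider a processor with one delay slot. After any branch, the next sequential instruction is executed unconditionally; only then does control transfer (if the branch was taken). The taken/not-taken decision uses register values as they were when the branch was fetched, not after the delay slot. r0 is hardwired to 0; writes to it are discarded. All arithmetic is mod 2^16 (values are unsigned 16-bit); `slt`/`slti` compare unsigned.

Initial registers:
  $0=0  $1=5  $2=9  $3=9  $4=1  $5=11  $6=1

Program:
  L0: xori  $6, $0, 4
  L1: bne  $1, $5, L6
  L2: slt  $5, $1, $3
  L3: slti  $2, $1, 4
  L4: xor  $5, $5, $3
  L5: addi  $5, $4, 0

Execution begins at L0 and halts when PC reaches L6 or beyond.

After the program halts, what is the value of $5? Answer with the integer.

  step pc=0: xori  $6, $0, 4  regs=(0,5,9,9,1,11,4)
  step pc=1: bne  $1, $5, L6  cond=T  regs=(0,5,9,9,1,11,4)
  step pc=2: slt  $5, $1, $3  regs=(0,5,9,9,1,1,4)

1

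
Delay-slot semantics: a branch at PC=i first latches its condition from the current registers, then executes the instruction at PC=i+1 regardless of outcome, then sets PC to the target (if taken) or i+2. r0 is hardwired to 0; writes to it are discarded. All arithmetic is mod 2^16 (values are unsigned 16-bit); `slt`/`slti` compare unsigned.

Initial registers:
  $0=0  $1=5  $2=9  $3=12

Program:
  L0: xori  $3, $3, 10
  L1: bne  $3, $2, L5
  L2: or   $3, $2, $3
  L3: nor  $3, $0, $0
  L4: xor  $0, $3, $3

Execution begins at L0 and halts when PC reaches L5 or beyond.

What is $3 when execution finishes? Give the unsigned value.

15

#0 xori  $3, $3, 10 ; 0/5/9/6
#1 bne  $3, $2, L5 ; 0/5/9/6 ; →target
#2 or   $3, $2, $3 ; 0/5/9/15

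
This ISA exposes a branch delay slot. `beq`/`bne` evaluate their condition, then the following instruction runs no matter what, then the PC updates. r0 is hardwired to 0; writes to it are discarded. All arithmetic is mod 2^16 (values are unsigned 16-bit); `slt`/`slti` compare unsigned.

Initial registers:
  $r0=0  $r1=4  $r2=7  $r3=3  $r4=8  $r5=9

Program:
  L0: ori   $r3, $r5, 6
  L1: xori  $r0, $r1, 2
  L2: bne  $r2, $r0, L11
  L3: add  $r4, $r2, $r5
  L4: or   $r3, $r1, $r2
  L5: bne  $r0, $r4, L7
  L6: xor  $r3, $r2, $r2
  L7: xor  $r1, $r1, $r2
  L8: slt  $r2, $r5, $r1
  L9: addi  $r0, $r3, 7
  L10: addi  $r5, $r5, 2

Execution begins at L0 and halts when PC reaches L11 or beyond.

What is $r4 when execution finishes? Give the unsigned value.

16

[0] ori   $r3, $r5, 6  →  {$r0:0, $r1:4, $r2:7, $r3:15, $r4:8, $r5:9}
[1] xori  $r0, $r1, 2  →  {$r0:0, $r1:4, $r2:7, $r3:15, $r4:8, $r5:9}
[2] bne  $r2, $r0, L11  →  {$r0:0, $r1:4, $r2:7, $r3:15, $r4:8, $r5:9}  ⟨branch taken⟩
[3] add  $r4, $r2, $r5  →  {$r0:0, $r1:4, $r2:7, $r3:15, $r4:16, $r5:9}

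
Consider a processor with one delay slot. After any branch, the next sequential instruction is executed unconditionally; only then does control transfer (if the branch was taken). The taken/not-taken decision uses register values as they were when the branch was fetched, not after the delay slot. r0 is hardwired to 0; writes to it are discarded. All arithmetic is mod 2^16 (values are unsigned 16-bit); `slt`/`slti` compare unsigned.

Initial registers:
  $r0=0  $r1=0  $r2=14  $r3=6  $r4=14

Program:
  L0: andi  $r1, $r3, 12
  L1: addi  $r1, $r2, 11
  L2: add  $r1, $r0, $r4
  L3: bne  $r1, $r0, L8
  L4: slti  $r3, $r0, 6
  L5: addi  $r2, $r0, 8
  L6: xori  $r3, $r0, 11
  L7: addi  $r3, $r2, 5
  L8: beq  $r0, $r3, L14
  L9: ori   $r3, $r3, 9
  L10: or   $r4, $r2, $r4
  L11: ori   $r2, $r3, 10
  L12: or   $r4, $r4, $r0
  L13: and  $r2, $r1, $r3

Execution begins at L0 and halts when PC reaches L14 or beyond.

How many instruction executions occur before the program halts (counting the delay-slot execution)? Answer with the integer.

  step pc=0: andi  $r1, $r3, 12  regs=(0,4,14,6,14)
  step pc=1: addi  $r1, $r2, 11  regs=(0,25,14,6,14)
  step pc=2: add  $r1, $r0, $r4  regs=(0,14,14,6,14)
  step pc=3: bne  $r1, $r0, L8  cond=T  regs=(0,14,14,6,14)
  step pc=4: slti  $r3, $r0, 6  regs=(0,14,14,1,14)
  step pc=8: beq  $r0, $r3, L14  cond=F  regs=(0,14,14,1,14)
  step pc=9: ori   $r3, $r3, 9  regs=(0,14,14,9,14)
  step pc=10: or   $r4, $r2, $r4  regs=(0,14,14,9,14)
  step pc=11: ori   $r2, $r3, 10  regs=(0,14,11,9,14)
  step pc=12: or   $r4, $r4, $r0  regs=(0,14,11,9,14)
  step pc=13: and  $r2, $r1, $r3  regs=(0,14,8,9,14)

11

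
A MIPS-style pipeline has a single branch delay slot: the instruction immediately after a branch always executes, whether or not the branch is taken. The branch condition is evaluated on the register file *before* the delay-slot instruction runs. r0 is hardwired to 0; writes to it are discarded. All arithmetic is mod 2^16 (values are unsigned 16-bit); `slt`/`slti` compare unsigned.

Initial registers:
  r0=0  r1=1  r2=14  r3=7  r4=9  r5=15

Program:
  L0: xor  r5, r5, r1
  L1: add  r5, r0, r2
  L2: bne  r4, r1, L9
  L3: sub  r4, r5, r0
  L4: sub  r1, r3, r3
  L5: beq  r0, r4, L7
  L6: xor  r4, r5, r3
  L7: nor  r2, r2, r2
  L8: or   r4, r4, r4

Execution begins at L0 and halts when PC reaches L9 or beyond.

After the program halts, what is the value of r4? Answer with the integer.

[0] xor  r5, r5, r1  →  {r0:0, r1:1, r2:14, r3:7, r4:9, r5:14}
[1] add  r5, r0, r2  →  {r0:0, r1:1, r2:14, r3:7, r4:9, r5:14}
[2] bne  r4, r1, L9  →  {r0:0, r1:1, r2:14, r3:7, r4:9, r5:14}  ⟨branch taken⟩
[3] sub  r4, r5, r0  →  {r0:0, r1:1, r2:14, r3:7, r4:14, r5:14}

14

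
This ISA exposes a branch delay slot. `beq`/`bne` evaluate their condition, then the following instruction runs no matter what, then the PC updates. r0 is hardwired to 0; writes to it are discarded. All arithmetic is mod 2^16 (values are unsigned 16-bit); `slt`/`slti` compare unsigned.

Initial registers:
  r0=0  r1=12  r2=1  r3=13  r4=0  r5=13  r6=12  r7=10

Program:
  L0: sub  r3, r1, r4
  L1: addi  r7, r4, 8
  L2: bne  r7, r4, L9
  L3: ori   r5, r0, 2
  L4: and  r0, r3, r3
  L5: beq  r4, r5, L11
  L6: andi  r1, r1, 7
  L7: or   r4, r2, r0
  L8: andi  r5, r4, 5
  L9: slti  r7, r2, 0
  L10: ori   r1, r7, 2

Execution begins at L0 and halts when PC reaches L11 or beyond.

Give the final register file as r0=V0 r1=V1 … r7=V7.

r0=0 r1=2 r2=1 r3=12 r4=0 r5=2 r6=12 r7=0

  step pc=0: sub  r3, r1, r4  regs=(0,12,1,12,0,13,12,10)
  step pc=1: addi  r7, r4, 8  regs=(0,12,1,12,0,13,12,8)
  step pc=2: bne  r7, r4, L9  cond=T  regs=(0,12,1,12,0,13,12,8)
  step pc=3: ori   r5, r0, 2  regs=(0,12,1,12,0,2,12,8)
  step pc=9: slti  r7, r2, 0  regs=(0,12,1,12,0,2,12,0)
  step pc=10: ori   r1, r7, 2  regs=(0,2,1,12,0,2,12,0)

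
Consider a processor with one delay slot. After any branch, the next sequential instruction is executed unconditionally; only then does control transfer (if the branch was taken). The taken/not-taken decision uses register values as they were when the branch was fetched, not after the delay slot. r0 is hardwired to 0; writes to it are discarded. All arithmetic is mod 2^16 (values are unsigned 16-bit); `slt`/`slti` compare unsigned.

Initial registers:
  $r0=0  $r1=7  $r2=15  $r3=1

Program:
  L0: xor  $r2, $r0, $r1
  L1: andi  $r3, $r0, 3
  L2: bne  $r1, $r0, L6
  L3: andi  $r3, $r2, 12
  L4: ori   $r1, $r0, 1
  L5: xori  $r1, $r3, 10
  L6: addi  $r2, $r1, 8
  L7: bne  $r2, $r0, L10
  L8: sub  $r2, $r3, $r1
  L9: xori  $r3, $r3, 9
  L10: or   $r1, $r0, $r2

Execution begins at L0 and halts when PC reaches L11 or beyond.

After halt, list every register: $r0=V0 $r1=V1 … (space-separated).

$r0=0 $r1=65533 $r2=65533 $r3=4

  step pc=0: xor  $r2, $r0, $r1  regs=(0,7,7,1)
  step pc=1: andi  $r3, $r0, 3  regs=(0,7,7,0)
  step pc=2: bne  $r1, $r0, L6  cond=T  regs=(0,7,7,0)
  step pc=3: andi  $r3, $r2, 12  regs=(0,7,7,4)
  step pc=6: addi  $r2, $r1, 8  regs=(0,7,15,4)
  step pc=7: bne  $r2, $r0, L10  cond=T  regs=(0,7,15,4)
  step pc=8: sub  $r2, $r3, $r1  regs=(0,7,65533,4)
  step pc=10: or   $r1, $r0, $r2  regs=(0,65533,65533,4)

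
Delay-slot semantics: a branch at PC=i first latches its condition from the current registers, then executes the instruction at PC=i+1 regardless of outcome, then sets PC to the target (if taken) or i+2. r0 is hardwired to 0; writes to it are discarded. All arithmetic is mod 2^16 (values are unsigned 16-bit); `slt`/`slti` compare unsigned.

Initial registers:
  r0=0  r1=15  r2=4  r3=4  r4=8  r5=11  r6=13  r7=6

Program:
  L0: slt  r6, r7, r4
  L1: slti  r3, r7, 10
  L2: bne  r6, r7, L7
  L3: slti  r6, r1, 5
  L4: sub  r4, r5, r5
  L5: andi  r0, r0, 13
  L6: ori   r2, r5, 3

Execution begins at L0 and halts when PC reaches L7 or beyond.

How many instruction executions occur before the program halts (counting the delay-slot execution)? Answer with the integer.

#0 slt  r6, r7, r4 ; 0/15/4/4/8/11/1/6
#1 slti  r3, r7, 10 ; 0/15/4/1/8/11/1/6
#2 bne  r6, r7, L7 ; 0/15/4/1/8/11/1/6 ; →target
#3 slti  r6, r1, 5 ; 0/15/4/1/8/11/0/6

4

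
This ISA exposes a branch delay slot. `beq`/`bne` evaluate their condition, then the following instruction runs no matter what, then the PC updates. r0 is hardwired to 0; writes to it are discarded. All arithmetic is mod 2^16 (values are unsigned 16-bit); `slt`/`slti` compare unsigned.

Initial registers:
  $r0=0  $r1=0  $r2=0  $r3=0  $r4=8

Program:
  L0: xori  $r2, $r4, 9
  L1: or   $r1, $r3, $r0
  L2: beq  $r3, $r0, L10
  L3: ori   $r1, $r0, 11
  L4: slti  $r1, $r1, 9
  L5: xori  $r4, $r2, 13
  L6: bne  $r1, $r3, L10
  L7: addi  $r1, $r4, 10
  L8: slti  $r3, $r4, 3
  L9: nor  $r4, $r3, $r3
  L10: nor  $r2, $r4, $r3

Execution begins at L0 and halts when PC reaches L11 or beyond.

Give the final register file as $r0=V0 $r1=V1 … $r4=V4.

#0 xori  $r2, $r4, 9 ; 0/0/1/0/8
#1 or   $r1, $r3, $r0 ; 0/0/1/0/8
#2 beq  $r3, $r0, L10 ; 0/0/1/0/8 ; →target
#3 ori   $r1, $r0, 11 ; 0/11/1/0/8
#10 nor  $r2, $r4, $r3 ; 0/11/65527/0/8

$r0=0 $r1=11 $r2=65527 $r3=0 $r4=8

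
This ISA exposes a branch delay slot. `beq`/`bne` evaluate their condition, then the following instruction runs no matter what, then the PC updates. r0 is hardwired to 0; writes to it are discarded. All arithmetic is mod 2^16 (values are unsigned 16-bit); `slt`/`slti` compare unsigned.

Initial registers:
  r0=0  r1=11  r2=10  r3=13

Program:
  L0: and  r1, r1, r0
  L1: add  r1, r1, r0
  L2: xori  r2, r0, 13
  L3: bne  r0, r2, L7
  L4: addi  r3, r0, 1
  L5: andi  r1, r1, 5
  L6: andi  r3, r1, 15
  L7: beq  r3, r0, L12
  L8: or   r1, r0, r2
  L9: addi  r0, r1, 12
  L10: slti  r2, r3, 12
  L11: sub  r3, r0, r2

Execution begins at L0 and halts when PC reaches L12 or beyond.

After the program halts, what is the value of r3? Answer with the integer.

PC=0  and  r1, r1, r0        | r0=0 r1=0 r2=10 r3=13
PC=1  add  r1, r1, r0        | r0=0 r1=0 r2=10 r3=13
PC=2  xori  r2, r0, 13       | r0=0 r1=0 r2=13 r3=13
PC=3  bne  r0, r2, L7        | r0=0 r1=0 r2=13 r3=13  [TAKEN]
PC=4  addi  r3, r0, 1        | r0=0 r1=0 r2=13 r3=1
PC=7  beq  r3, r0, L12       | r0=0 r1=0 r2=13 r3=1  [not taken]
PC=8  or   r1, r0, r2        | r0=0 r1=13 r2=13 r3=1
PC=9  addi  r0, r1, 12       | r0=0 r1=13 r2=13 r3=1
PC=10 slti  r2, r3, 12       | r0=0 r1=13 r2=1 r3=1
PC=11 sub  r3, r0, r2        | r0=0 r1=13 r2=1 r3=65535

65535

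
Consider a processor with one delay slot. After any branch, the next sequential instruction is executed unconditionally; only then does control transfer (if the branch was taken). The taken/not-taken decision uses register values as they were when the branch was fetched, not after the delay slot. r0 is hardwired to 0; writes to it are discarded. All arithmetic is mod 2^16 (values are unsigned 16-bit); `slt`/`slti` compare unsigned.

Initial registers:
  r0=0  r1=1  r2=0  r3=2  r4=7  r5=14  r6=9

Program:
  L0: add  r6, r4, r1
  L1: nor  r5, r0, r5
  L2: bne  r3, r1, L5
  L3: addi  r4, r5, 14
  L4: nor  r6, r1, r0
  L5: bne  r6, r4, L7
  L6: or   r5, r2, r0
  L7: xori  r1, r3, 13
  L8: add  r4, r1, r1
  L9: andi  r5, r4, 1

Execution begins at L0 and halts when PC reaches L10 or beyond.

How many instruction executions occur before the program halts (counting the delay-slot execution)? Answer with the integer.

9

  step pc=0: add  r6, r4, r1  regs=(0,1,0,2,7,14,8)
  step pc=1: nor  r5, r0, r5  regs=(0,1,0,2,7,65521,8)
  step pc=2: bne  r3, r1, L5  cond=T  regs=(0,1,0,2,7,65521,8)
  step pc=3: addi  r4, r5, 14  regs=(0,1,0,2,65535,65521,8)
  step pc=5: bne  r6, r4, L7  cond=T  regs=(0,1,0,2,65535,65521,8)
  step pc=6: or   r5, r2, r0  regs=(0,1,0,2,65535,0,8)
  step pc=7: xori  r1, r3, 13  regs=(0,15,0,2,65535,0,8)
  step pc=8: add  r4, r1, r1  regs=(0,15,0,2,30,0,8)
  step pc=9: andi  r5, r4, 1  regs=(0,15,0,2,30,0,8)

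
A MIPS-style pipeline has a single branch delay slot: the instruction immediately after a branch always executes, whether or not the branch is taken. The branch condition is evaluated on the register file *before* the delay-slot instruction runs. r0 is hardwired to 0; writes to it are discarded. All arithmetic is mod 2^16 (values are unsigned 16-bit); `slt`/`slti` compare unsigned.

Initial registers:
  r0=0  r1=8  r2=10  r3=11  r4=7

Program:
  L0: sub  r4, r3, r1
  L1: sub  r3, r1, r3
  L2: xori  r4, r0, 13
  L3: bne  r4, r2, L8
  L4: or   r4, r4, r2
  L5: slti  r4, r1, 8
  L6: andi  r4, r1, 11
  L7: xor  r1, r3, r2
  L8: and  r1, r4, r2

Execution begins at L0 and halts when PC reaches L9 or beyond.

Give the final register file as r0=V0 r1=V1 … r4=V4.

r0=0 r1=10 r2=10 r3=65533 r4=15

#0 sub  r4, r3, r1 ; 0/8/10/11/3
#1 sub  r3, r1, r3 ; 0/8/10/65533/3
#2 xori  r4, r0, 13 ; 0/8/10/65533/13
#3 bne  r4, r2, L8 ; 0/8/10/65533/13 ; →target
#4 or   r4, r4, r2 ; 0/8/10/65533/15
#8 and  r1, r4, r2 ; 0/10/10/65533/15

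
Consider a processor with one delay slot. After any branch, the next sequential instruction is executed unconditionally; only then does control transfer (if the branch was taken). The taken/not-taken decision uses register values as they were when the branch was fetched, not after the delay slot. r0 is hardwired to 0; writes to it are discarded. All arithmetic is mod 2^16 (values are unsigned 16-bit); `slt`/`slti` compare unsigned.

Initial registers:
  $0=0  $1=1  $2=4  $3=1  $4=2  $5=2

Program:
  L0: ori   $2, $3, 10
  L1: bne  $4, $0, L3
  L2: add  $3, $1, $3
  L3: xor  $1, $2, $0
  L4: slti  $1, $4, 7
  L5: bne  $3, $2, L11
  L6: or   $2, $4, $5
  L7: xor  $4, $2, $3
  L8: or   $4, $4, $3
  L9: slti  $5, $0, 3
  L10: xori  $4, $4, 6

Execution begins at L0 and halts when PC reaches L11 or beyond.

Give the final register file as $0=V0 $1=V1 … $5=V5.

$0=0 $1=1 $2=2 $3=2 $4=2 $5=2

PC=0  ori   $2, $3, 10       | $0=0 $1=1 $2=11 $3=1 $4=2 $5=2
PC=1  bne  $4, $0, L3        | $0=0 $1=1 $2=11 $3=1 $4=2 $5=2  [TAKEN]
PC=2  add  $3, $1, $3        | $0=0 $1=1 $2=11 $3=2 $4=2 $5=2
PC=3  xor  $1, $2, $0        | $0=0 $1=11 $2=11 $3=2 $4=2 $5=2
PC=4  slti  $1, $4, 7        | $0=0 $1=1 $2=11 $3=2 $4=2 $5=2
PC=5  bne  $3, $2, L11       | $0=0 $1=1 $2=11 $3=2 $4=2 $5=2  [TAKEN]
PC=6  or   $2, $4, $5        | $0=0 $1=1 $2=2 $3=2 $4=2 $5=2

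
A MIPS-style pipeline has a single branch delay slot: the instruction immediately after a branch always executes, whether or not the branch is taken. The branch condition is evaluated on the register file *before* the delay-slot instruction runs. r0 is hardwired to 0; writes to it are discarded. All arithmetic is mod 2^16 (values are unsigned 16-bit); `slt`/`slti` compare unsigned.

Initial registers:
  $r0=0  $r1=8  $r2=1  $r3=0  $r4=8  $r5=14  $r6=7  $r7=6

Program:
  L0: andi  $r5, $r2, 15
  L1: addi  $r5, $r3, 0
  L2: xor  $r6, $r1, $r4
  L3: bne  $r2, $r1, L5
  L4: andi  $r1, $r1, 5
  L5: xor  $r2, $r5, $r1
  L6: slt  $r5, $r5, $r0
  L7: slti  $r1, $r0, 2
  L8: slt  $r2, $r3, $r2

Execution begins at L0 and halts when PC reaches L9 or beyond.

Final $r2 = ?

[0] andi  $r5, $r2, 15  →  {$r0:0, $r1:8, $r2:1, $r3:0, $r4:8, $r5:1, $r6:7, $r7:6}
[1] addi  $r5, $r3, 0  →  {$r0:0, $r1:8, $r2:1, $r3:0, $r4:8, $r5:0, $r6:7, $r7:6}
[2] xor  $r6, $r1, $r4  →  {$r0:0, $r1:8, $r2:1, $r3:0, $r4:8, $r5:0, $r6:0, $r7:6}
[3] bne  $r2, $r1, L5  →  {$r0:0, $r1:8, $r2:1, $r3:0, $r4:8, $r5:0, $r6:0, $r7:6}  ⟨branch taken⟩
[4] andi  $r1, $r1, 5  →  {$r0:0, $r1:0, $r2:1, $r3:0, $r4:8, $r5:0, $r6:0, $r7:6}
[5] xor  $r2, $r5, $r1  →  {$r0:0, $r1:0, $r2:0, $r3:0, $r4:8, $r5:0, $r6:0, $r7:6}
[6] slt  $r5, $r5, $r0  →  {$r0:0, $r1:0, $r2:0, $r3:0, $r4:8, $r5:0, $r6:0, $r7:6}
[7] slti  $r1, $r0, 2  →  {$r0:0, $r1:1, $r2:0, $r3:0, $r4:8, $r5:0, $r6:0, $r7:6}
[8] slt  $r2, $r3, $r2  →  {$r0:0, $r1:1, $r2:0, $r3:0, $r4:8, $r5:0, $r6:0, $r7:6}

0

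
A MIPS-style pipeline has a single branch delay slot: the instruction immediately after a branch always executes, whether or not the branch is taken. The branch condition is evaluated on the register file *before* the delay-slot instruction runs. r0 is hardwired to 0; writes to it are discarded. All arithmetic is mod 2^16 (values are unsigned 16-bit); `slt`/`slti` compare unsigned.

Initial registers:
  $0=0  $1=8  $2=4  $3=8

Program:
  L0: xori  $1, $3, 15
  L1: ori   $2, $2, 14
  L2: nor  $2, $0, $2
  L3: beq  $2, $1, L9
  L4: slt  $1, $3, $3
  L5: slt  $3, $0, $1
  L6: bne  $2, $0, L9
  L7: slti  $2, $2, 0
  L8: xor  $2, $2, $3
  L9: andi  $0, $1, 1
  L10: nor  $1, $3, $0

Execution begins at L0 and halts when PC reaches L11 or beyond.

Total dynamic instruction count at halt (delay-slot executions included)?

10

  step pc=0: xori  $1, $3, 15  regs=(0,7,4,8)
  step pc=1: ori   $2, $2, 14  regs=(0,7,14,8)
  step pc=2: nor  $2, $0, $2  regs=(0,7,65521,8)
  step pc=3: beq  $2, $1, L9  cond=F  regs=(0,7,65521,8)
  step pc=4: slt  $1, $3, $3  regs=(0,0,65521,8)
  step pc=5: slt  $3, $0, $1  regs=(0,0,65521,0)
  step pc=6: bne  $2, $0, L9  cond=T  regs=(0,0,65521,0)
  step pc=7: slti  $2, $2, 0  regs=(0,0,0,0)
  step pc=9: andi  $0, $1, 1  regs=(0,0,0,0)
  step pc=10: nor  $1, $3, $0  regs=(0,65535,0,0)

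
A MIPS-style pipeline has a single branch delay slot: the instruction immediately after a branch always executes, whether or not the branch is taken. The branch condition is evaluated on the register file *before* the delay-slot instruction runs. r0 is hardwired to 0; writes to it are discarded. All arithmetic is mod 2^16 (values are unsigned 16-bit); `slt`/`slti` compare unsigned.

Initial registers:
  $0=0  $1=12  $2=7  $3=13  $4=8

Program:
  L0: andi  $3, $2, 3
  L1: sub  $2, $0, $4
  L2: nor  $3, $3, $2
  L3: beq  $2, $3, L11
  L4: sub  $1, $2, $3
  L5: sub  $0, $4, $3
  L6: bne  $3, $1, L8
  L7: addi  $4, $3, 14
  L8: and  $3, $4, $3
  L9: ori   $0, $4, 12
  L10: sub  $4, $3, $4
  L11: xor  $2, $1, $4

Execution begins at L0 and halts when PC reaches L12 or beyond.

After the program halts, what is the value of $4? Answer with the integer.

  step pc=0: andi  $3, $2, 3  regs=(0,12,7,3,8)
  step pc=1: sub  $2, $0, $4  regs=(0,12,65528,3,8)
  step pc=2: nor  $3, $3, $2  regs=(0,12,65528,4,8)
  step pc=3: beq  $2, $3, L11  cond=F  regs=(0,12,65528,4,8)
  step pc=4: sub  $1, $2, $3  regs=(0,65524,65528,4,8)
  step pc=5: sub  $0, $4, $3  regs=(0,65524,65528,4,8)
  step pc=6: bne  $3, $1, L8  cond=T  regs=(0,65524,65528,4,8)
  step pc=7: addi  $4, $3, 14  regs=(0,65524,65528,4,18)
  step pc=8: and  $3, $4, $3  regs=(0,65524,65528,0,18)
  step pc=9: ori   $0, $4, 12  regs=(0,65524,65528,0,18)
  step pc=10: sub  $4, $3, $4  regs=(0,65524,65528,0,65518)
  step pc=11: xor  $2, $1, $4  regs=(0,65524,26,0,65518)

65518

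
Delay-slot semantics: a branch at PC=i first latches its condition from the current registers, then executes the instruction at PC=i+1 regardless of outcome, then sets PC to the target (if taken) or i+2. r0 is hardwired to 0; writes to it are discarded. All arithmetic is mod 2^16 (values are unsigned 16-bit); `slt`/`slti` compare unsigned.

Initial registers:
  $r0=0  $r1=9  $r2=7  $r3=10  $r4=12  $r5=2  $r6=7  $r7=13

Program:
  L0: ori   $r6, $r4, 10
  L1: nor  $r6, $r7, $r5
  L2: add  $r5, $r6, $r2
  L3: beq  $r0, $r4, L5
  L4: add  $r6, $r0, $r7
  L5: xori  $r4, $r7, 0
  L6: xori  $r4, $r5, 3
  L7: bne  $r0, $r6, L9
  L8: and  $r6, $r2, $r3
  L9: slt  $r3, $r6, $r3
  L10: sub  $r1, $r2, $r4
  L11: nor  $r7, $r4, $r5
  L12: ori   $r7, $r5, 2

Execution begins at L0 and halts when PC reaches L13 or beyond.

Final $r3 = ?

#0 ori   $r6, $r4, 10 ; 0/9/7/10/12/2/14/13
#1 nor  $r6, $r7, $r5 ; 0/9/7/10/12/2/65520/13
#2 add  $r5, $r6, $r2 ; 0/9/7/10/12/65527/65520/13
#3 beq  $r0, $r4, L5 ; 0/9/7/10/12/65527/65520/13 ; →fallthru
#4 add  $r6, $r0, $r7 ; 0/9/7/10/12/65527/13/13
#5 xori  $r4, $r7, 0 ; 0/9/7/10/13/65527/13/13
#6 xori  $r4, $r5, 3 ; 0/9/7/10/65524/65527/13/13
#7 bne  $r0, $r6, L9 ; 0/9/7/10/65524/65527/13/13 ; →target
#8 and  $r6, $r2, $r3 ; 0/9/7/10/65524/65527/2/13
#9 slt  $r3, $r6, $r3 ; 0/9/7/1/65524/65527/2/13
#10 sub  $r1, $r2, $r4 ; 0/19/7/1/65524/65527/2/13
#11 nor  $r7, $r4, $r5 ; 0/19/7/1/65524/65527/2/8
#12 ori   $r7, $r5, 2 ; 0/19/7/1/65524/65527/2/65527

1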